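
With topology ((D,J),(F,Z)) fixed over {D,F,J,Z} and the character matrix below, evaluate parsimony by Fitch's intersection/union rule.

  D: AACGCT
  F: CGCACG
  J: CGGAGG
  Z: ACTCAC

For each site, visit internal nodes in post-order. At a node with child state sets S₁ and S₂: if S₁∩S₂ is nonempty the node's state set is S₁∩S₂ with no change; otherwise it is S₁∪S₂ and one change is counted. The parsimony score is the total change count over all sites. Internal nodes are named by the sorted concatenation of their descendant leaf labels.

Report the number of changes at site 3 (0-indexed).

2

site 0, node DJ: D={A} ∪ J={C} → {A,C} (+1)
site 0, node FZ: F={C} ∪ Z={A} → {A,C} (+1)
site 0, node DFJZ: DJ={A,C} ∩ FZ={A,C} → {A,C} (+0)
site 1, node DJ: D={A} ∪ J={G} → {A,G} (+1)
site 1, node FZ: F={G} ∪ Z={C} → {C,G} (+1)
site 1, node DFJZ: DJ={A,G} ∩ FZ={C,G} → {G} (+0)
site 2, node DJ: D={C} ∪ J={G} → {C,G} (+1)
site 2, node FZ: F={C} ∪ Z={T} → {C,T} (+1)
site 2, node DFJZ: DJ={C,G} ∩ FZ={C,T} → {C} (+0)
site 3, node DJ: D={G} ∪ J={A} → {A,G} (+1)
site 3, node FZ: F={A} ∪ Z={C} → {A,C} (+1)
site 3, node DFJZ: DJ={A,G} ∩ FZ={A,C} → {A} (+0)
site 4, node DJ: D={C} ∪ J={G} → {C,G} (+1)
site 4, node FZ: F={C} ∪ Z={A} → {A,C} (+1)
site 4, node DFJZ: DJ={C,G} ∩ FZ={A,C} → {C} (+0)
site 5, node DJ: D={T} ∪ J={G} → {G,T} (+1)
site 5, node FZ: F={G} ∪ Z={C} → {C,G} (+1)
site 5, node DFJZ: DJ={G,T} ∩ FZ={C,G} → {G} (+0)
per-site changes: [2, 2, 2, 2, 2, 2]; total = 12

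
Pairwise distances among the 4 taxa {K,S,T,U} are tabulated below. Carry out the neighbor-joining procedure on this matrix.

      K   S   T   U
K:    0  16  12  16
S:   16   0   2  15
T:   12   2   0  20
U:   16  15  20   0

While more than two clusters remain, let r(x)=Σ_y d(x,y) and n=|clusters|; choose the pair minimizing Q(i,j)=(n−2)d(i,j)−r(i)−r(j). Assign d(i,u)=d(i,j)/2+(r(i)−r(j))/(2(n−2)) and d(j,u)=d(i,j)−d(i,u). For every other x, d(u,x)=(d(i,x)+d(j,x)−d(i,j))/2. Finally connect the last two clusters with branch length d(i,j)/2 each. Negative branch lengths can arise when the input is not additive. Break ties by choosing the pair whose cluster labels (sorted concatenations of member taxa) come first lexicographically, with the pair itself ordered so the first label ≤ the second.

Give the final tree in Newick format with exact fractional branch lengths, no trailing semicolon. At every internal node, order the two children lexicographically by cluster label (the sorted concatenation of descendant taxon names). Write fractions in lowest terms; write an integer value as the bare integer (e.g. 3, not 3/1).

(((K:25/4,U:39/4):27/4,S:3/4):5/8,T:5/8)

iteration 1: select K,U (d=16, Q=-63); attach at lengths (25/4, 39/4); label the merged cluster KU
  updated: d(KU,S)=15/2, d(KU,T)=8
iteration 2: select KU,S (d=15/2, Q=-35/2); attach at lengths (27/4, 3/4); label the merged cluster KSU
  updated: d(KSU,T)=5/4
iteration 3: select KSU,T (d=5/4); attach at lengths (5/8, 5/8); label the merged cluster KSTU
final tree: (((K:25/4,U:39/4):27/4,S:3/4):5/8,T:5/8)
total length: 99/4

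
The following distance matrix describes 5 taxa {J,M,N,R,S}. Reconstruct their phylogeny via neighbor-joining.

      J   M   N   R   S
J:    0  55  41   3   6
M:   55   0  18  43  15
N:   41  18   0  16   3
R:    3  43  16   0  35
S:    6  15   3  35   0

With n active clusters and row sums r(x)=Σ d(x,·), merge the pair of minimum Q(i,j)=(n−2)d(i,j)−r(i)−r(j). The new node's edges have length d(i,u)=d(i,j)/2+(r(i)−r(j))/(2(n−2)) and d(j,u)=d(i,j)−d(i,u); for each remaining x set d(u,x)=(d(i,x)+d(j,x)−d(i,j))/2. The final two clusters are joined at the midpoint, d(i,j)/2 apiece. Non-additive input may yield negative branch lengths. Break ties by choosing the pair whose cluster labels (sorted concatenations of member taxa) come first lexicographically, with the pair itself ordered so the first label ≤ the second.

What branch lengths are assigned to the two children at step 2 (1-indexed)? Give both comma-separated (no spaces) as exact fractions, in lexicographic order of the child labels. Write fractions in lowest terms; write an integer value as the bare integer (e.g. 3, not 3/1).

189/8,-37/8

1. join J+R (d=3, Q=-193) ⇒ JR; edges |J|=17/6, |R|=1/6
  updated: d(JR,M)=95/2, d(JR,N)=27, d(JR,S)=19
2. join JR+S (d=19, Q=-185/2) ⇒ JRS; edges |JR|=189/8, |S|=-37/8
  updated: d(JRS,M)=87/4, d(JRS,N)=11/2
3. join JRS+M (d=87/4, Q=-181/4) ⇒ JMRS; edges |JRS|=37/8, |M|=137/8
  updated: d(JMRS,N)=7/8
4. join JMRS+N (d=7/8) ⇒ JMNRS; edges |JMRS|=7/16, |N|=7/16
final tree: ((((J:17/6,R:1/6):189/8,S:-37/8):37/8,M:137/8):7/16,N:7/16)
total length: 357/8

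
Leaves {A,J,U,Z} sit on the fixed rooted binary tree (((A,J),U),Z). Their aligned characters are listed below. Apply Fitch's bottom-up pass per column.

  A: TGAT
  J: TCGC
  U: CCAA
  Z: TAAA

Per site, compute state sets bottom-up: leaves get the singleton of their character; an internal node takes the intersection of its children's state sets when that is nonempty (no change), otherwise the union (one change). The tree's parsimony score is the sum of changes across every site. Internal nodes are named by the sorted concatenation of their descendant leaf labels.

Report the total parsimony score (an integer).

6

AJ@0: {T} ∩ {T} = {T} (intersection, +0)
AJU@0: {T} ∪ {C} = {C,T} (union, +1)
AJUZ@0: {C,T} ∩ {T} = {T} (intersection, +0)
AJ@1: {G} ∪ {C} = {C,G} (union, +1)
AJU@1: {C,G} ∩ {C} = {C} (intersection, +0)
AJUZ@1: {C} ∪ {A} = {A,C} (union, +1)
AJ@2: {A} ∪ {G} = {A,G} (union, +1)
AJU@2: {A,G} ∩ {A} = {A} (intersection, +0)
AJUZ@2: {A} ∩ {A} = {A} (intersection, +0)
AJ@3: {T} ∪ {C} = {C,T} (union, +1)
AJU@3: {C,T} ∪ {A} = {A,C,T} (union, +1)
AJUZ@3: {A,C,T} ∩ {A} = {A} (intersection, +0)
per-site changes: [1, 2, 1, 2]; total = 6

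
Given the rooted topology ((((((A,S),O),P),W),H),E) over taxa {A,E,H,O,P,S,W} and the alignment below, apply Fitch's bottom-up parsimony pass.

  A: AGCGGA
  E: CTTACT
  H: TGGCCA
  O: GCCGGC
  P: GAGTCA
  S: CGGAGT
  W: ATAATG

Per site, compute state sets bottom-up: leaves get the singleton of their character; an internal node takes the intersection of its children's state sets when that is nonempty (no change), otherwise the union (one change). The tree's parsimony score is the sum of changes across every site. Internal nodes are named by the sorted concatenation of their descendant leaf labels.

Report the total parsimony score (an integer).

23

site 0, node AS: A={A} ∪ S={C} → {A,C} (+1)
site 0, node AOS: AS={A,C} ∪ O={G} → {A,C,G} (+1)
site 0, node AOPS: AOS={A,C,G} ∩ P={G} → {G} (+0)
site 0, node AOPSW: AOPS={G} ∪ W={A} → {A,G} (+1)
site 0, node AHOPSW: AOPSW={A,G} ∪ H={T} → {A,G,T} (+1)
site 0, node AEHOPSW: AHOPSW={A,G,T} ∪ E={C} → {A,C,G,T} (+1)
site 1, node AS: A={G} ∩ S={G} → {G} (+0)
site 1, node AOS: AS={G} ∪ O={C} → {C,G} (+1)
site 1, node AOPS: AOS={C,G} ∪ P={A} → {A,C,G} (+1)
site 1, node AOPSW: AOPS={A,C,G} ∪ W={T} → {A,C,G,T} (+1)
site 1, node AHOPSW: AOPSW={A,C,G,T} ∩ H={G} → {G} (+0)
site 1, node AEHOPSW: AHOPSW={G} ∪ E={T} → {G,T} (+1)
site 2, node AS: A={C} ∪ S={G} → {C,G} (+1)
site 2, node AOS: AS={C,G} ∩ O={C} → {C} (+0)
site 2, node AOPS: AOS={C} ∪ P={G} → {C,G} (+1)
site 2, node AOPSW: AOPS={C,G} ∪ W={A} → {A,C,G} (+1)
site 2, node AHOPSW: AOPSW={A,C,G} ∩ H={G} → {G} (+0)
site 2, node AEHOPSW: AHOPSW={G} ∪ E={T} → {G,T} (+1)
site 3, node AS: A={G} ∪ S={A} → {A,G} (+1)
site 3, node AOS: AS={A,G} ∩ O={G} → {G} (+0)
site 3, node AOPS: AOS={G} ∪ P={T} → {G,T} (+1)
site 3, node AOPSW: AOPS={G,T} ∪ W={A} → {A,G,T} (+1)
site 3, node AHOPSW: AOPSW={A,G,T} ∪ H={C} → {A,C,G,T} (+1)
site 3, node AEHOPSW: AHOPSW={A,C,G,T} ∩ E={A} → {A} (+0)
site 4, node AS: A={G} ∩ S={G} → {G} (+0)
site 4, node AOS: AS={G} ∩ O={G} → {G} (+0)
site 4, node AOPS: AOS={G} ∪ P={C} → {C,G} (+1)
site 4, node AOPSW: AOPS={C,G} ∪ W={T} → {C,G,T} (+1)
site 4, node AHOPSW: AOPSW={C,G,T} ∩ H={C} → {C} (+0)
site 4, node AEHOPSW: AHOPSW={C} ∩ E={C} → {C} (+0)
site 5, node AS: A={A} ∪ S={T} → {A,T} (+1)
site 5, node AOS: AS={A,T} ∪ O={C} → {A,C,T} (+1)
site 5, node AOPS: AOS={A,C,T} ∩ P={A} → {A} (+0)
site 5, node AOPSW: AOPS={A} ∪ W={G} → {A,G} (+1)
site 5, node AHOPSW: AOPSW={A,G} ∩ H={A} → {A} (+0)
site 5, node AEHOPSW: AHOPSW={A} ∪ E={T} → {A,T} (+1)
per-site changes: [5, 4, 4, 4, 2, 4]; total = 23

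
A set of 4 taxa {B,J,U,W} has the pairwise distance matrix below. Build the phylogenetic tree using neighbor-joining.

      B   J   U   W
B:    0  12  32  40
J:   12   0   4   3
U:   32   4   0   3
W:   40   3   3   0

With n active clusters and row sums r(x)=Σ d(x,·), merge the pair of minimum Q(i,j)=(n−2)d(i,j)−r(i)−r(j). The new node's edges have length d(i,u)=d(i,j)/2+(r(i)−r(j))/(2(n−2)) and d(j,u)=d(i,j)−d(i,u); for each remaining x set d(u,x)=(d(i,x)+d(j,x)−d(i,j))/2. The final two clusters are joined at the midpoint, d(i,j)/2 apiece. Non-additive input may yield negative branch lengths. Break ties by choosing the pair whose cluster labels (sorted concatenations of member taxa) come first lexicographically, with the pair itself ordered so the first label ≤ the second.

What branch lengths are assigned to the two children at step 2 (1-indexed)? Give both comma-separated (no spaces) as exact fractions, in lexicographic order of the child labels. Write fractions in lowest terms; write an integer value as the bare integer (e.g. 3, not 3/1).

49/4,-1/4

step 1: merge (B,J) at d=12, Q=-79; branch lengths B→89/4, J→-41/4; new cluster BJ
  updated: d(BJ,U)=12, d(BJ,W)=31/2
step 2: merge (BJ,U) at d=12, Q=-61/2; branch lengths BJ→49/4, U→-1/4; new cluster BJU
  updated: d(BJU,W)=13/4
step 3: merge (BJU,W) at d=13/4; branch lengths BJU→13/8, W→13/8; new cluster BJUW
final tree: (((B:89/4,J:-41/4):49/4,U:-1/4):13/8,W:13/8)
total length: 109/4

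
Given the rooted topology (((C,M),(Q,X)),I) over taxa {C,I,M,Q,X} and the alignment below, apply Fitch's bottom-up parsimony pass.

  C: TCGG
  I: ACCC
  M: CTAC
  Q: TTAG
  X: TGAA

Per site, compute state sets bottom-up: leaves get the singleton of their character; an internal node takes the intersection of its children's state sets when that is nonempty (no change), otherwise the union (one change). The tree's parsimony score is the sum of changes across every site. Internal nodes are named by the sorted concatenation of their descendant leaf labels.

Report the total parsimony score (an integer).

10

site 0, node CM: C={T} ∪ M={C} → {C,T} (+1)
site 0, node QX: Q={T} ∩ X={T} → {T} (+0)
site 0, node CMQX: CM={C,T} ∩ QX={T} → {T} (+0)
site 0, node CIMQX: CMQX={T} ∪ I={A} → {A,T} (+1)
site 1, node CM: C={C} ∪ M={T} → {C,T} (+1)
site 1, node QX: Q={T} ∪ X={G} → {G,T} (+1)
site 1, node CMQX: CM={C,T} ∩ QX={G,T} → {T} (+0)
site 1, node CIMQX: CMQX={T} ∪ I={C} → {C,T} (+1)
site 2, node CM: C={G} ∪ M={A} → {A,G} (+1)
site 2, node QX: Q={A} ∩ X={A} → {A} (+0)
site 2, node CMQX: CM={A,G} ∩ QX={A} → {A} (+0)
site 2, node CIMQX: CMQX={A} ∪ I={C} → {A,C} (+1)
site 3, node CM: C={G} ∪ M={C} → {C,G} (+1)
site 3, node QX: Q={G} ∪ X={A} → {A,G} (+1)
site 3, node CMQX: CM={C,G} ∩ QX={A,G} → {G} (+0)
site 3, node CIMQX: CMQX={G} ∪ I={C} → {C,G} (+1)
per-site changes: [2, 3, 2, 3]; total = 10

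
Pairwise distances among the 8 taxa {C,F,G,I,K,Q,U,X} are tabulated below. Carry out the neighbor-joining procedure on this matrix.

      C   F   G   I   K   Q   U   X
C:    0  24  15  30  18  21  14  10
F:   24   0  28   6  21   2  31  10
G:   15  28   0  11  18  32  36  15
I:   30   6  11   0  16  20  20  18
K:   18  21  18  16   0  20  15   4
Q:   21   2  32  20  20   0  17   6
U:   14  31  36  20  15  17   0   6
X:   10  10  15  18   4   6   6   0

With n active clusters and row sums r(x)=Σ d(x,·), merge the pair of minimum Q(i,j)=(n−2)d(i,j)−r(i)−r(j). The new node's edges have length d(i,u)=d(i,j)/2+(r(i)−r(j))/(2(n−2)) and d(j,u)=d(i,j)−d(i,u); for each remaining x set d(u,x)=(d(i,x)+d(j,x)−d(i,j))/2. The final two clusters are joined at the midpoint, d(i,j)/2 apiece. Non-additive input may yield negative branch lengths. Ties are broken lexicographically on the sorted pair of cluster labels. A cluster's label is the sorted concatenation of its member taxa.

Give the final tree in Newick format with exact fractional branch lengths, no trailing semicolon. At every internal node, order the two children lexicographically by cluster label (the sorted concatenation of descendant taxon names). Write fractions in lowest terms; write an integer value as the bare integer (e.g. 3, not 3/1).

((((C:7,U:7):25/8,X:-17/8):7/8,((F:4/3,Q:2/3):103/12,(G:36/5,I:19/5):77/12):21/8):43/16,K:43/16)

step 1: merge (F,Q) at d=2, Q=-228; branch lengths F→4/3, Q→2/3; new cluster FQ
  updated: d(C,FQ)=43/2, d(FQ,G)=29, d(FQ,I)=12, d(FQ,K)=39/2, d(FQ,U)=23, d(FQ,X)=7
step 2: merge (G,I) at d=11, Q=-176; branch lengths G→36/5, I→19/5; new cluster GI
  updated: d(C,GI)=17, d(FQ,GI)=15, d(GI,K)=23/2, d(GI,U)=45/2, d(GI,X)=11
step 3: merge (C,U) at d=14, Q=-105; branch lengths C→7, U→7; new cluster CU
  updated: d(CU,FQ)=61/4, d(CU,GI)=51/4, d(CU,K)=19/2, d(CU,X)=1
step 4: merge (FQ,GI) at d=15, Q=-62; branch lengths FQ→103/12, GI→77/12; new cluster FGIQ
  updated: d(CU,FGIQ)=13/2, d(FGIQ,K)=8, d(FGIQ,X)=3/2
step 5: merge (CU,X) at d=1, Q=-43/2; branch lengths CU→25/8, X→-17/8; new cluster CUX
  updated: d(CUX,FGIQ)=7/2, d(CUX,K)=25/4
step 6: merge (CUX,FGIQ) at d=7/2, Q=-71/4; branch lengths CUX→7/8, FGIQ→21/8; new cluster CFGIQUX
  updated: d(CFGIQUX,K)=43/8
step 7: merge (CFGIQUX,K) at d=43/8; branch lengths CFGIQUX→43/16, K→43/16; new cluster CFGIKQUX
final tree: ((((C:7,U:7):25/8,X:-17/8):7/8,((F:4/3,Q:2/3):103/12,(G:36/5,I:19/5):77/12):21/8):43/16,K:43/16)
total length: 415/8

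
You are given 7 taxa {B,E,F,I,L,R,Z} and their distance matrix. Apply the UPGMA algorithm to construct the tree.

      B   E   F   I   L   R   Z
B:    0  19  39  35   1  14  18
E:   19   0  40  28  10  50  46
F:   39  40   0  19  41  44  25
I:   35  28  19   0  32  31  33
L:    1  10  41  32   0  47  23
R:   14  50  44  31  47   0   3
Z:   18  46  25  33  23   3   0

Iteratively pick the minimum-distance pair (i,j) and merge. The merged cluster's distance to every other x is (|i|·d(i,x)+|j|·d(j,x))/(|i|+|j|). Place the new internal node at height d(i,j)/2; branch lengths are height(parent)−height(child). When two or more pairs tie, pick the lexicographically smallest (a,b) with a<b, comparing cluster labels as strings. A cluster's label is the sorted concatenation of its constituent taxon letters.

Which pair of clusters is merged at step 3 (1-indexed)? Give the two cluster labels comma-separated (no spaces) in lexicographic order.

BL,E

step 1: merge (B,L) at d=1; branch lengths B→1/2, L→1/2; new cluster BL
  updated: d(BL,E)=29/2, d(BL,F)=40, d(BL,I)=67/2, d(BL,R)=61/2, d(BL,Z)=41/2
step 2: merge (R,Z) at d=3; branch lengths R→3/2, Z→3/2; new cluster RZ
  updated: d(BL,RZ)=51/2, d(E,RZ)=48, d(F,RZ)=69/2, d(I,RZ)=32
step 3: merge (BL,E) at d=29/2; branch lengths BL→27/4, E→29/4; new cluster BEL
  updated: d(BEL,F)=40, d(BEL,I)=95/3, d(BEL,RZ)=33
step 4: merge (F,I) at d=19; branch lengths F→19/2, I→19/2; new cluster FI
  updated: d(BEL,FI)=215/6, d(FI,RZ)=133/4
step 5: merge (BEL,RZ) at d=33; branch lengths BEL→37/4, RZ→15; new cluster BELRZ
  updated: d(BELRZ,FI)=174/5
step 6: merge (BELRZ,FI) at d=174/5; branch lengths BELRZ→9/10, FI→79/10; new cluster BEFILRZ
final tree: ((((B:1/2,L:1/2):27/4,E:29/4):37/4,(R:3/2,Z:3/2):15):9/10,(F:19/2,I:19/2):79/10)
total length: 1401/20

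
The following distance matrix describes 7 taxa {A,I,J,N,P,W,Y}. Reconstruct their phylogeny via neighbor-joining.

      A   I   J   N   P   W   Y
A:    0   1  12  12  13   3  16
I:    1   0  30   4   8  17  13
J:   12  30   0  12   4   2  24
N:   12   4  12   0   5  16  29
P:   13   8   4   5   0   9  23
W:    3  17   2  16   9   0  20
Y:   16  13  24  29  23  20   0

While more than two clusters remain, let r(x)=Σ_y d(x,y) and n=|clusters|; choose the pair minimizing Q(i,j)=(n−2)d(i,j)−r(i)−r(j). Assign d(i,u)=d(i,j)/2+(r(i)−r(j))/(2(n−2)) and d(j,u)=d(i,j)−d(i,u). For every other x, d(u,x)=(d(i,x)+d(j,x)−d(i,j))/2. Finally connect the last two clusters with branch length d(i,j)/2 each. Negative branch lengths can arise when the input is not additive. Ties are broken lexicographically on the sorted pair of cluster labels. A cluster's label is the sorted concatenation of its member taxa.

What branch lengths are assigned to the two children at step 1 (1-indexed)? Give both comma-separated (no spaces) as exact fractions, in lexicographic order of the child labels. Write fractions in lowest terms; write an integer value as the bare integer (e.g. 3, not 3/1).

27/10,-7/10

step 1: merge (J,W) at d=2, Q=-141; branch lengths J→27/10, W→-7/10; new cluster JW
  updated: d(A,JW)=13/2, d(I,JW)=45/2, d(JW,N)=13, d(JW,P)=11/2, d(JW,Y)=21
step 2: merge (JW,P) at d=11/2, Q=-101; branch lengths JW→9/2, P→1; new cluster JPW
  updated: d(A,JPW)=7, d(I,JPW)=25/2, d(JPW,N)=25/4, d(JPW,Y)=77/4
step 3: merge (JPW,N) at d=25/4, Q=-155/2; branch lengths JPW→25/12, N→25/6; new cluster JNPW
  updated: d(A,JNPW)=51/8, d(I,JNPW)=41/8, d(JNPW,Y)=21
step 4: merge (A,JNPW) at d=51/8, Q=-345/8; branch lengths A→29/32, JNPW→175/32; new cluster AJNPW
  updated: d(AJNPW,I)=-1/8, d(AJNPW,Y)=245/16
step 5: merge (AJNPW,I) at d=-1/8, Q=-451/16; branch lengths AJNPW→35/32, I→-39/32; new cluster AIJNPW
  updated: d(AIJNPW,Y)=455/32
step 6: merge (AIJNPW,Y) at d=455/32; branch lengths AIJNPW→455/64, Y→455/64; new cluster AIJNPWY
final tree: (((A:29/32,(((J:27/10,W:-7/10):9/2,P:1):25/12,N:25/6):175/32):35/32,I:-39/32):455/64,Y:455/64)
total length: 1095/32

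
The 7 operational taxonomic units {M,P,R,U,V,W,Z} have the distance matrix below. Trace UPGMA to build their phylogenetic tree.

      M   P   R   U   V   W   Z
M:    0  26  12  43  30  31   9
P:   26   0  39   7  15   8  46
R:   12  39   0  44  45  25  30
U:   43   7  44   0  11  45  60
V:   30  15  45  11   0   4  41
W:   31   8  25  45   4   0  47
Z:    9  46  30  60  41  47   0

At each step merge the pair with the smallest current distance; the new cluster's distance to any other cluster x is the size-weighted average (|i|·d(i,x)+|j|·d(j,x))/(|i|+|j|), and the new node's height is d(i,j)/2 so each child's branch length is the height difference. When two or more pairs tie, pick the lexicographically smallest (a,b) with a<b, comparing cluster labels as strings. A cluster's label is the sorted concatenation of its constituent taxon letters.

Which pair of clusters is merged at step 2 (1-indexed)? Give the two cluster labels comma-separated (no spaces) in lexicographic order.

P,U

step 1: merge (V,W) at d=4; branch lengths V→2, W→2; new cluster VW
  updated: d(M,VW)=61/2, d(P,VW)=23/2, d(R,VW)=35, d(U,VW)=28, d(VW,Z)=44
step 2: merge (P,U) at d=7; branch lengths P→7/2, U→7/2; new cluster PU
  updated: d(M,PU)=69/2, d(PU,R)=83/2, d(PU,VW)=79/4, d(PU,Z)=53
step 3: merge (M,Z) at d=9; branch lengths M→9/2, Z→9/2; new cluster MZ
  updated: d(MZ,PU)=175/4, d(MZ,R)=21, d(MZ,VW)=149/4
step 4: merge (PU,VW) at d=79/4; branch lengths PU→51/8, VW→63/8; new cluster PUVW
  updated: d(MZ,PUVW)=81/2, d(PUVW,R)=153/4
step 5: merge (MZ,R) at d=21; branch lengths MZ→6, R→21/2; new cluster MRZ
  updated: d(MRZ,PUVW)=159/4
step 6: merge (MRZ,PUVW) at d=159/4; branch lengths MRZ→75/8, PUVW→10; new cluster MPRUVWZ
final tree: (((M:9/2,Z:9/2):6,R:21/2):75/8,((P:7/2,U:7/2):51/8,(V:2,W:2):63/8):10)
total length: 561/8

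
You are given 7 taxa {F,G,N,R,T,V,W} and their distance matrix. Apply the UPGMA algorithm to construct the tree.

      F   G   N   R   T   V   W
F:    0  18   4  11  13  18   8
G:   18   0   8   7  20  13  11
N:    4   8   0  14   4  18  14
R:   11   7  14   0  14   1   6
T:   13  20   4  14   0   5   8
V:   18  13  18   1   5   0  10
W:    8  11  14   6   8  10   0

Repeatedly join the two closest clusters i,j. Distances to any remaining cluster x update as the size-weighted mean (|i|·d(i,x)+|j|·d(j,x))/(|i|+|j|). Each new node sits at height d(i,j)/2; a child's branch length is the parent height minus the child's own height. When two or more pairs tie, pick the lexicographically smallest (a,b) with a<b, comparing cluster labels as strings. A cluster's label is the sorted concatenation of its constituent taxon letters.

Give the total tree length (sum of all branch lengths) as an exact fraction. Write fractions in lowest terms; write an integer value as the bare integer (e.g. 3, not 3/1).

1. join R+V (d=1) ⇒ RV; edges |R|=1/2, |V|=1/2
  updated: d(F,RV)=29/2, d(G,RV)=10, d(N,RV)=16, d(RV,T)=19/2, d(RV,W)=8
2. join F+N (d=4) ⇒ FN; edges |F|=2, |N|=2
  updated: d(FN,G)=13, d(FN,RV)=61/4, d(FN,T)=17/2, d(FN,W)=11
3. join RV+W (d=8) ⇒ RVW; edges |RV|=7/2, |W|=4
  updated: d(FN,RVW)=83/6, d(G,RVW)=31/3, d(RVW,T)=9
4. join FN+T (d=17/2) ⇒ FNT; edges |FN|=9/4, |T|=17/4
  updated: d(FNT,G)=46/3, d(FNT,RVW)=110/9
5. join G+RVW (d=31/3) ⇒ GRVW; edges |G|=31/6, |RVW|=7/6
  updated: d(FNT,GRVW)=13
6. join FNT+GRVW (d=13) ⇒ FGNRTVW; edges |FNT|=9/4, |GRVW|=4/3
final tree: (((F:2,N:2):9/4,T:17/4):9/4,(G:31/6,((R:1/2,V:1/2):7/2,W:4):7/6):4/3)
total length: 347/12

347/12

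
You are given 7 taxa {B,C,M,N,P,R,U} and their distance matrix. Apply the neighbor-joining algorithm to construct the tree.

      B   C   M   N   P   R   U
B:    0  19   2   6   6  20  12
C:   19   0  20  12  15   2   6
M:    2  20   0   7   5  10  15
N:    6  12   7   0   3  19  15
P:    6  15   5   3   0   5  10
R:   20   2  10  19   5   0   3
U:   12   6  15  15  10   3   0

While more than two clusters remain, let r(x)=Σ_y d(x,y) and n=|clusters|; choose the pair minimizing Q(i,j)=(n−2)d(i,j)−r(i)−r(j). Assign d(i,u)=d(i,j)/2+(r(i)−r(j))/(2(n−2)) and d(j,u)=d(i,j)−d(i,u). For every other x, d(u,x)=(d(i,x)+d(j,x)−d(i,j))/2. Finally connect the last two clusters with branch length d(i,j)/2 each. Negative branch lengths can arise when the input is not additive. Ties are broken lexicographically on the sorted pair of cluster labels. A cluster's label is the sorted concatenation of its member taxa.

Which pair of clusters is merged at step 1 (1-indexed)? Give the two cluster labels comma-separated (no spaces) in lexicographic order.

C,R

iteration 1: select C,R (d=2, Q=-123); attach at lengths (5/2, -1/2); label the merged cluster CR
  updated: d(B,CR)=37/2, d(CR,M)=14, d(CR,N)=29/2, d(CR,P)=9, d(CR,U)=7/2
iteration 2: select CR,U (d=7/2, Q=-101); attach at lengths (9/4, 5/4); label the merged cluster CRU
  updated: d(B,CRU)=27/2, d(CRU,M)=51/4, d(CRU,N)=13, d(CRU,P)=31/4
iteration 3: select B,M (d=2, Q=-193/4); attach at lengths (9/8, 7/8); label the merged cluster BM
  updated: d(BM,CRU)=97/8, d(BM,N)=11/2, d(BM,P)=9/2
iteration 4: select BM,N (d=11/2, Q=-261/8); attach at lengths (93/32, 83/32); label the merged cluster BMN
  updated: d(BMN,CRU)=157/16, d(BMN,P)=1
iteration 5: select BMN,CRU (d=157/16, Q=-297/16); attach at lengths (49/32, 265/32); label the merged cluster BCMNRU
  updated: d(BCMNRU,P)=-17/32
iteration 6: select BCMNRU,P (d=-17/32); attach at lengths (-17/64, -17/64); label the merged cluster BCMNPRU
final tree: ((((B:9/8,M:7/8):93/32,N:83/32):49/32,((C:5/2,R:-1/2):9/4,U:5/4):265/32):-17/64,P:-17/64)
total length: 713/32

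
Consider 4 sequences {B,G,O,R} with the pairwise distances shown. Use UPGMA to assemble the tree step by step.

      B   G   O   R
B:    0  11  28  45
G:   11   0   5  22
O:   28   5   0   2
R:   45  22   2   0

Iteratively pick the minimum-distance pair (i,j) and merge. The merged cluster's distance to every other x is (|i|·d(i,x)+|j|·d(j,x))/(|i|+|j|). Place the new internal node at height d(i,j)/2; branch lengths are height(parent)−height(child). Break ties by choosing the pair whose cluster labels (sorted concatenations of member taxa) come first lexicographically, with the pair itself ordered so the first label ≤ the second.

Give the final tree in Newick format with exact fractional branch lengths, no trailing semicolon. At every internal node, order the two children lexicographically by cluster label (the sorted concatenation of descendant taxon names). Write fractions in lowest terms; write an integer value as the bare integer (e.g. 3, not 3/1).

((B:11/2,G:11/2):7,(O:1,R:1):23/2)

iteration 1: select O,R (d=2); attach at lengths (1, 1); label the merged cluster OR
  updated: d(B,OR)=73/2, d(G,OR)=27/2
iteration 2: select B,G (d=11); attach at lengths (11/2, 11/2); label the merged cluster BG
  updated: d(BG,OR)=25
iteration 3: select BG,OR (d=25); attach at lengths (7, 23/2); label the merged cluster BGOR
final tree: ((B:11/2,G:11/2):7,(O:1,R:1):23/2)
total length: 63/2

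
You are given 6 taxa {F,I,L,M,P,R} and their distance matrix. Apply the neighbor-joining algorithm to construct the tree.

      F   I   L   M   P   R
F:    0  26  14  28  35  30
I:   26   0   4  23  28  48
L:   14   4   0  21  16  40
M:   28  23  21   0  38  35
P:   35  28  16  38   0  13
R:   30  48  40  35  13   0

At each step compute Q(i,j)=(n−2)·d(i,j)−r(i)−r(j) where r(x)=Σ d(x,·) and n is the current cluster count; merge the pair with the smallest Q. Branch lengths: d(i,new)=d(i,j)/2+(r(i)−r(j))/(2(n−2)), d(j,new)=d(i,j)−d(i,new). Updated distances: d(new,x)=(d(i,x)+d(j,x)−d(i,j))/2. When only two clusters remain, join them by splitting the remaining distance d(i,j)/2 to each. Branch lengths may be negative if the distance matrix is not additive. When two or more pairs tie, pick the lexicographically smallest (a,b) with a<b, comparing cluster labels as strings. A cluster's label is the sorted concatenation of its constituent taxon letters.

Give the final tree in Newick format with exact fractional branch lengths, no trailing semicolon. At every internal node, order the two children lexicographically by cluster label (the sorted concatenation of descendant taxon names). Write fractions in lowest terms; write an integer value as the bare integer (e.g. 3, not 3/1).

iteration 1: select P,R (d=13, Q=-244); attach at lengths (2, 11); label the merged cluster PR
  updated: d(F,PR)=26, d(I,PR)=63/2, d(L,PR)=43/2, d(M,PR)=30
iteration 2: select I,L (d=4, Q=-133); attach at lengths (6, -2); label the merged cluster IL
  updated: d(F,IL)=18, d(IL,M)=20, d(IL,PR)=49/2
iteration 3: select F,PR (d=26, Q=-201/2); attach at lengths (87/8, 121/8); label the merged cluster FPR
  updated: d(FPR,IL)=33/4, d(FPR,M)=16
iteration 4: select FPR,IL (d=33/4, Q=-177/4); attach at lengths (17/8, 49/8); label the merged cluster FILPR
  updated: d(FILPR,M)=111/8
iteration 5: select FILPR,M (d=111/8); attach at lengths (111/16, 111/16); label the merged cluster FILMPR
final tree: (((F:87/8,(P:2,R:11):121/8):17/8,(I:6,L:-2):49/8):111/16,M:111/16)
total length: 521/8

(((F:87/8,(P:2,R:11):121/8):17/8,(I:6,L:-2):49/8):111/16,M:111/16)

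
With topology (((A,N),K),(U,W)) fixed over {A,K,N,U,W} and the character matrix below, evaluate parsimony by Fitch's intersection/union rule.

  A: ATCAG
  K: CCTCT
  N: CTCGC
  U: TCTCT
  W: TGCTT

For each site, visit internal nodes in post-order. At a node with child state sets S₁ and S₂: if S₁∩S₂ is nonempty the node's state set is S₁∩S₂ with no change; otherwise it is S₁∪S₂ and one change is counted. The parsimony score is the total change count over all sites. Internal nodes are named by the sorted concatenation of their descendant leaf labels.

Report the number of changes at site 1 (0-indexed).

site 0, node AN: A={A} ∪ N={C} → {A,C} (+1)
site 0, node AKN: AN={A,C} ∩ K={C} → {C} (+0)
site 0, node UW: U={T} ∩ W={T} → {T} (+0)
site 0, node AKNUW: AKN={C} ∪ UW={T} → {C,T} (+1)
site 1, node AN: A={T} ∩ N={T} → {T} (+0)
site 1, node AKN: AN={T} ∪ K={C} → {C,T} (+1)
site 1, node UW: U={C} ∪ W={G} → {C,G} (+1)
site 1, node AKNUW: AKN={C,T} ∩ UW={C,G} → {C} (+0)
site 2, node AN: A={C} ∩ N={C} → {C} (+0)
site 2, node AKN: AN={C} ∪ K={T} → {C,T} (+1)
site 2, node UW: U={T} ∪ W={C} → {C,T} (+1)
site 2, node AKNUW: AKN={C,T} ∩ UW={C,T} → {C,T} (+0)
site 3, node AN: A={A} ∪ N={G} → {A,G} (+1)
site 3, node AKN: AN={A,G} ∪ K={C} → {A,C,G} (+1)
site 3, node UW: U={C} ∪ W={T} → {C,T} (+1)
site 3, node AKNUW: AKN={A,C,G} ∩ UW={C,T} → {C} (+0)
site 4, node AN: A={G} ∪ N={C} → {C,G} (+1)
site 4, node AKN: AN={C,G} ∪ K={T} → {C,G,T} (+1)
site 4, node UW: U={T} ∩ W={T} → {T} (+0)
site 4, node AKNUW: AKN={C,G,T} ∩ UW={T} → {T} (+0)
per-site changes: [2, 2, 2, 3, 2]; total = 11

2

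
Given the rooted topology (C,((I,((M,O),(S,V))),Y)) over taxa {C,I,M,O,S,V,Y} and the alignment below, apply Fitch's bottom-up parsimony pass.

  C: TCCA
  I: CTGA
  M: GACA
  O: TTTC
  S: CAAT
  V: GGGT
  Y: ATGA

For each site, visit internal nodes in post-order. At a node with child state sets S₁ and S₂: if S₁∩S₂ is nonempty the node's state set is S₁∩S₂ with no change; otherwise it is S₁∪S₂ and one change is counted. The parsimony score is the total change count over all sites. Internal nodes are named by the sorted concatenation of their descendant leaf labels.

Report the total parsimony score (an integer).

15

[col 0] MO: children M:{G}, O:{T} ∪→ {G,T}; cost 1
[col 0] SV: children S:{C}, V:{G} ∪→ {C,G}; cost 1
[col 0] MOSV: children MO:{G,T}, SV:{C,G} ∩→ {G}; cost 0
[col 0] IMOSV: children I:{C}, MOSV:{G} ∪→ {C,G}; cost 1
[col 0] IMOSVY: children IMOSV:{C,G}, Y:{A} ∪→ {A,C,G}; cost 1
[col 0] CIMOSVY: children C:{T}, IMOSVY:{A,C,G} ∪→ {A,C,G,T}; cost 1
[col 1] MO: children M:{A}, O:{T} ∪→ {A,T}; cost 1
[col 1] SV: children S:{A}, V:{G} ∪→ {A,G}; cost 1
[col 1] MOSV: children MO:{A,T}, SV:{A,G} ∩→ {A}; cost 0
[col 1] IMOSV: children I:{T}, MOSV:{A} ∪→ {A,T}; cost 1
[col 1] IMOSVY: children IMOSV:{A,T}, Y:{T} ∩→ {T}; cost 0
[col 1] CIMOSVY: children C:{C}, IMOSVY:{T} ∪→ {C,T}; cost 1
[col 2] MO: children M:{C}, O:{T} ∪→ {C,T}; cost 1
[col 2] SV: children S:{A}, V:{G} ∪→ {A,G}; cost 1
[col 2] MOSV: children MO:{C,T}, SV:{A,G} ∪→ {A,C,G,T}; cost 1
[col 2] IMOSV: children I:{G}, MOSV:{A,C,G,T} ∩→ {G}; cost 0
[col 2] IMOSVY: children IMOSV:{G}, Y:{G} ∩→ {G}; cost 0
[col 2] CIMOSVY: children C:{C}, IMOSVY:{G} ∪→ {C,G}; cost 1
[col 3] MO: children M:{A}, O:{C} ∪→ {A,C}; cost 1
[col 3] SV: children S:{T}, V:{T} ∩→ {T}; cost 0
[col 3] MOSV: children MO:{A,C}, SV:{T} ∪→ {A,C,T}; cost 1
[col 3] IMOSV: children I:{A}, MOSV:{A,C,T} ∩→ {A}; cost 0
[col 3] IMOSVY: children IMOSV:{A}, Y:{A} ∩→ {A}; cost 0
[col 3] CIMOSVY: children C:{A}, IMOSVY:{A} ∩→ {A}; cost 0
per-site changes: [5, 4, 4, 2]; total = 15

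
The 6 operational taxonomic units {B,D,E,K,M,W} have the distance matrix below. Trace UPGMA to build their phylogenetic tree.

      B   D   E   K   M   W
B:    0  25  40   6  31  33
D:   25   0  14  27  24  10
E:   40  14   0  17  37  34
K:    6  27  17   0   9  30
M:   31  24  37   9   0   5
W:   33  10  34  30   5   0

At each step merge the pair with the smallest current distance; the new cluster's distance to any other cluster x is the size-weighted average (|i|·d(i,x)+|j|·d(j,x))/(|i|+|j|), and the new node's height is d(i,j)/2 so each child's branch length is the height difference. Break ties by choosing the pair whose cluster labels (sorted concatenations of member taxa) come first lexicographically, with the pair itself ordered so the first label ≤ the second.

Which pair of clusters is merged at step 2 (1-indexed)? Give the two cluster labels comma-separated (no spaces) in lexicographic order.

B,K

iteration 1: select M,W (d=5); attach at lengths (5/2, 5/2); label the merged cluster MW
  updated: d(B,MW)=32, d(D,MW)=17, d(E,MW)=71/2, d(K,MW)=39/2
iteration 2: select B,K (d=6); attach at lengths (3, 3); label the merged cluster BK
  updated: d(BK,D)=26, d(BK,E)=57/2, d(BK,MW)=103/4
iteration 3: select D,E (d=14); attach at lengths (7, 7); label the merged cluster DE
  updated: d(BK,DE)=109/4, d(DE,MW)=105/4
iteration 4: select BK,MW (d=103/4); attach at lengths (79/8, 83/8); label the merged cluster BKMW
  updated: d(BKMW,DE)=107/4
iteration 5: select BKMW,DE (d=107/4); attach at lengths (1/2, 51/8); label the merged cluster BDEKMW
final tree: (((B:3,K:3):79/8,(M:5/2,W:5/2):83/8):1/2,(D:7,E:7):51/8)
total length: 417/8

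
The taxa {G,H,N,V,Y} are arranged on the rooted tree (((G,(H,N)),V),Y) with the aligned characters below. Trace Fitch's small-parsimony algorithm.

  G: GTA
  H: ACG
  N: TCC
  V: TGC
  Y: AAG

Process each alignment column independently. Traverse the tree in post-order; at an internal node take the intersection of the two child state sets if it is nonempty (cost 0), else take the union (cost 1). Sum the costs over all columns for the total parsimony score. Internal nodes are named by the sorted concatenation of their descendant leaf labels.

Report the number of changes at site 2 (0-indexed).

3

[col 0] HN: children H:{A}, N:{T} ∪→ {A,T}; cost 1
[col 0] GHN: children G:{G}, HN:{A,T} ∪→ {A,G,T}; cost 1
[col 0] GHNV: children GHN:{A,G,T}, V:{T} ∩→ {T}; cost 0
[col 0] GHNVY: children GHNV:{T}, Y:{A} ∪→ {A,T}; cost 1
[col 1] HN: children H:{C}, N:{C} ∩→ {C}; cost 0
[col 1] GHN: children G:{T}, HN:{C} ∪→ {C,T}; cost 1
[col 1] GHNV: children GHN:{C,T}, V:{G} ∪→ {C,G,T}; cost 1
[col 1] GHNVY: children GHNV:{C,G,T}, Y:{A} ∪→ {A,C,G,T}; cost 1
[col 2] HN: children H:{G}, N:{C} ∪→ {C,G}; cost 1
[col 2] GHN: children G:{A}, HN:{C,G} ∪→ {A,C,G}; cost 1
[col 2] GHNV: children GHN:{A,C,G}, V:{C} ∩→ {C}; cost 0
[col 2] GHNVY: children GHNV:{C}, Y:{G} ∪→ {C,G}; cost 1
per-site changes: [3, 3, 3]; total = 9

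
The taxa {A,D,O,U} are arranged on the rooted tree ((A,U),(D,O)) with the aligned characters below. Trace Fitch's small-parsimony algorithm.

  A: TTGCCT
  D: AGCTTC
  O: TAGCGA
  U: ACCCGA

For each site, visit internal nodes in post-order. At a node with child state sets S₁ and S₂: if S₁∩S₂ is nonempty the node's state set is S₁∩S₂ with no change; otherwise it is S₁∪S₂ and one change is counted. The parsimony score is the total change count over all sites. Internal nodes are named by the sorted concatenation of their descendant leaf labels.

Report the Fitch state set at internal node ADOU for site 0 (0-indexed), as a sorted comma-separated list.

site 0, node AU: A={T} ∪ U={A} → {A,T} (+1)
site 0, node DO: D={A} ∪ O={T} → {A,T} (+1)
site 0, node ADOU: AU={A,T} ∩ DO={A,T} → {A,T} (+0)
site 1, node AU: A={T} ∪ U={C} → {C,T} (+1)
site 1, node DO: D={G} ∪ O={A} → {A,G} (+1)
site 1, node ADOU: AU={C,T} ∪ DO={A,G} → {A,C,G,T} (+1)
site 2, node AU: A={G} ∪ U={C} → {C,G} (+1)
site 2, node DO: D={C} ∪ O={G} → {C,G} (+1)
site 2, node ADOU: AU={C,G} ∩ DO={C,G} → {C,G} (+0)
site 3, node AU: A={C} ∩ U={C} → {C} (+0)
site 3, node DO: D={T} ∪ O={C} → {C,T} (+1)
site 3, node ADOU: AU={C} ∩ DO={C,T} → {C} (+0)
site 4, node AU: A={C} ∪ U={G} → {C,G} (+1)
site 4, node DO: D={T} ∪ O={G} → {G,T} (+1)
site 4, node ADOU: AU={C,G} ∩ DO={G,T} → {G} (+0)
site 5, node AU: A={T} ∪ U={A} → {A,T} (+1)
site 5, node DO: D={C} ∪ O={A} → {A,C} (+1)
site 5, node ADOU: AU={A,T} ∩ DO={A,C} → {A} (+0)
per-site changes: [2, 3, 2, 1, 2, 2]; total = 12

A,T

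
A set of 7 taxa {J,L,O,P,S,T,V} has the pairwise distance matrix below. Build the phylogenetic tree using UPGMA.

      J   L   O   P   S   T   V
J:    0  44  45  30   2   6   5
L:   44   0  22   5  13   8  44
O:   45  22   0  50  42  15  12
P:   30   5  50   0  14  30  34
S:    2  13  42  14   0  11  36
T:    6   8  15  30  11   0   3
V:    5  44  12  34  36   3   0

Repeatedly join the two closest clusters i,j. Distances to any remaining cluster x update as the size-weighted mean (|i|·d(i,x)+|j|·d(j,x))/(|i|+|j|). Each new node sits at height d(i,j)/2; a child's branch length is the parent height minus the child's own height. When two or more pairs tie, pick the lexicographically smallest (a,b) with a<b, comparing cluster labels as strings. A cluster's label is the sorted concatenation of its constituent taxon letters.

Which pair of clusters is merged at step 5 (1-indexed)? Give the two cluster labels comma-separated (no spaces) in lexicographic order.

JS,OTV

iteration 1: select J,S (d=2); attach at lengths (1, 1); label the merged cluster JS
  updated: d(JS,L)=57/2, d(JS,O)=87/2, d(JS,P)=22, d(JS,T)=17/2, d(JS,V)=41/2
iteration 2: select T,V (d=3); attach at lengths (3/2, 3/2); label the merged cluster TV
  updated: d(JS,TV)=29/2, d(L,TV)=26, d(O,TV)=27/2, d(P,TV)=32
iteration 3: select L,P (d=5); attach at lengths (5/2, 5/2); label the merged cluster LP
  updated: d(JS,LP)=101/4, d(LP,O)=36, d(LP,TV)=29
iteration 4: select O,TV (d=27/2); attach at lengths (27/4, 21/4); label the merged cluster OTV
  updated: d(JS,OTV)=145/6, d(LP,OTV)=94/3
iteration 5: select JS,OTV (d=145/6); attach at lengths (133/12, 16/3); label the merged cluster JOSTV
  updated: d(JOSTV,LP)=289/10
iteration 6: select JOSTV,LP (d=289/10); attach at lengths (71/30, 239/20); label the merged cluster JLOPSTV
final tree: (((J:1,S:1):133/12,(O:27/4,(T:3/2,V:3/2):21/4):16/3):71/30,(L:5/2,P:5/2):239/20)
total length: 791/15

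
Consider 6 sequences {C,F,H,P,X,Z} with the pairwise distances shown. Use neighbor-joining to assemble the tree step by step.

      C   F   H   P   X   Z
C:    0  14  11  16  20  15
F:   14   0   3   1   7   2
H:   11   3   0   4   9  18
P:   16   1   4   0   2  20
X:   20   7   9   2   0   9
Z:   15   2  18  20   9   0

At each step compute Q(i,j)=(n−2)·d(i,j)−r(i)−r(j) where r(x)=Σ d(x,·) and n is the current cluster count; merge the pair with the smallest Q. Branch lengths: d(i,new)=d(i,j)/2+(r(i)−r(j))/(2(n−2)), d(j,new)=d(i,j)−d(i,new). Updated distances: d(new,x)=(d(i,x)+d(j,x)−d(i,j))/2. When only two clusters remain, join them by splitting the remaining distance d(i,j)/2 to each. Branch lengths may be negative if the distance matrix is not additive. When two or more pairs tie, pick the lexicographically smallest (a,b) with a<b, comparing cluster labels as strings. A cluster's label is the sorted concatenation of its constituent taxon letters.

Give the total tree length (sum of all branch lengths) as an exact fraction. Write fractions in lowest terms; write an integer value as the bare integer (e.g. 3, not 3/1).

49/2

iteration 1: select F,Z (d=2, Q=-83); attach at lengths (-29/8, 45/8); label the merged cluster FZ
  updated: d(C,FZ)=27/2, d(FZ,H)=19/2, d(FZ,P)=19/2, d(FZ,X)=7
iteration 2: select P,X (d=2, Q=-127/2); attach at lengths (-1/12, 25/12); label the merged cluster PX
  updated: d(C,PX)=17, d(FZ,PX)=29/4, d(H,PX)=11/2
iteration 3: select C,H (d=11, Q=-91/2); attach at lengths (75/8, 13/8); label the merged cluster CH
  updated: d(CH,FZ)=6, d(CH,PX)=23/4
iteration 4: select CH,FZ (d=6, Q=-19); attach at lengths (9/4, 15/4); label the merged cluster CFHZ
  updated: d(CFHZ,PX)=7/2
iteration 5: select CFHZ,PX (d=7/2); attach at lengths (7/4, 7/4); label the merged cluster CFHPXZ
final tree: (((C:75/8,H:13/8):9/4,(F:-29/8,Z:45/8):15/4):7/4,(P:-1/12,X:25/12):7/4)
total length: 49/2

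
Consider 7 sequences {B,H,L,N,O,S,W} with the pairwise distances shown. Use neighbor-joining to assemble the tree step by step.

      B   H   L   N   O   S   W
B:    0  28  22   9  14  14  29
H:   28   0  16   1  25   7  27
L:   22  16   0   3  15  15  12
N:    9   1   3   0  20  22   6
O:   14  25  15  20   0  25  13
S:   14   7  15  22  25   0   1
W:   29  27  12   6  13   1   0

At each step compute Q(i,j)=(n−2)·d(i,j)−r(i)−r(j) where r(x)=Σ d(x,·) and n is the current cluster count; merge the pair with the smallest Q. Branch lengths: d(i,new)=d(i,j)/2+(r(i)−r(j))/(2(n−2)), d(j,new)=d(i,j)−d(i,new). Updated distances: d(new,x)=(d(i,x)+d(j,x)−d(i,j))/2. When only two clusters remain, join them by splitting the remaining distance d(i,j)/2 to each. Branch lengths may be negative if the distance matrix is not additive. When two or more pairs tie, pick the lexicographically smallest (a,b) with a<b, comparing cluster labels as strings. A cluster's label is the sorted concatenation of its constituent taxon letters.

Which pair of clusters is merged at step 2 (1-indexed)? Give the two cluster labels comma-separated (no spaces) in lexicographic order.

1. join S+W (d=1, Q=-167) ⇒ SW; edges |S|=1/10, |W|=9/10
  updated: d(B,SW)=21, d(H,SW)=33/2, d(L,SW)=13, d(N,SW)=27/2, d(O,SW)=37/2
2. join B+O (d=14, Q=-261/2) ⇒ BO; edges |B|=115/16, |O|=109/16
  updated: d(BO,H)=39/2, d(BO,L)=23/2, d(BO,N)=15/2, d(BO,SW)=51/4
3. join H+N (d=1, Q=-75) ⇒ HN; edges |H|=31/6, |N|=-25/6
  updated: d(BO,HN)=13, d(HN,L)=9, d(HN,SW)=29/2
4. join BO+SW (d=51/4, Q=-52) ⇒ BOSW; edges |BO|=45/8, |SW|=57/8
  updated: d(BOSW,HN)=59/8, d(BOSW,L)=47/8
5. join BOSW+HN (d=59/8, Q=-89/4) ⇒ BHNOSW; edges |BOSW|=17/8, |HN|=21/4
  updated: d(BHNOSW,L)=15/4
6. join BHNOSW+L (d=15/4) ⇒ BHLNOSW; edges |BHNOSW|=15/8, |L|=15/8
final tree: ((((B:115/16,O:109/16):45/8,(S:1/10,W:9/10):57/8):17/8,(H:31/6,N:-25/6):21/4):15/8,L:15/8)
total length: 319/8

B,O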